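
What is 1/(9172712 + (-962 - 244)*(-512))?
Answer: 1/9790184 ≈ 1.0214e-7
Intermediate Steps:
1/(9172712 + (-962 - 244)*(-512)) = 1/(9172712 - 1206*(-512)) = 1/(9172712 + 617472) = 1/9790184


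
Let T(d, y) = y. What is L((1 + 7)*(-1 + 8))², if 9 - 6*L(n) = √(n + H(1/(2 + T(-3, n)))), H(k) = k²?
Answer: (522 - √188385)²/121104 ≈ 0.063897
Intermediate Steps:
L(n) = 3/2 - √(n + (2 + n)⁻²)/6 (L(n) = 3/2 - √(n + (1/(2 + n))²)/6 = 3/2 - √(n + (2 + n)⁻²)/6)
L((1 + 7)*(-1 + 8))² = (3/2 - √((1 + 7)*(-1 + 8) + (2 + (1 + 7)*(-1 + 8))⁻²)/6)² = (3/2 - √(8*7 + (2 + 8*7)⁻²)/6)² = (3/2 - √(56 + (2 + 56)⁻²)/6)² = (3/2 - √(56 + 58⁻²)/6)² = (3/2 - √(56 + 1/3364)/6)² = (3/2 - √188385/348)²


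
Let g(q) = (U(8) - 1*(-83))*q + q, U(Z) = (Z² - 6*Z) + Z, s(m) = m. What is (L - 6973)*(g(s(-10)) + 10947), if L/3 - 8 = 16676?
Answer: 425060493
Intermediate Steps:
L = 50052 (L = 24 + 3*16676 = 24 + 50028 = 50052)
U(Z) = Z² - 5*Z
g(q) = 108*q (g(q) = (8*(-5 + 8) - 1*(-83))*q + q = (8*3 + 83)*q + q = (24 + 83)*q + q = 107*q + q = 108*q)
(L - 6973)*(g(s(-10)) + 10947) = (50052 - 6973)*(108*(-10) + 10947) = 43079*(-1080 + 10947) = 43079*9867 = 425060493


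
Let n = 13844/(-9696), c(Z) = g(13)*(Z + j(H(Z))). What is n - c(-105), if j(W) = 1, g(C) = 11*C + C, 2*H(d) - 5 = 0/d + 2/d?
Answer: 39323515/2424 ≈ 16223.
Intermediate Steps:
H(d) = 5/2 + 1/d (H(d) = 5/2 + (0/d + 2/d)/2 = 5/2 + (0 + 2/d)/2 = 5/2 + (2/d)/2 = 5/2 + 1/d)
g(C) = 12*C
c(Z) = 156 + 156*Z (c(Z) = (12*13)*(Z + 1) = 156*(1 + Z) = 156 + 156*Z)
n = -3461/2424 (n = 13844*(-1/9696) = -3461/2424 ≈ -1.4278)
n - c(-105) = -3461/2424 - (156 + 156*(-105)) = -3461/2424 - (156 - 16380) = -3461/2424 - 1*(-16224) = -3461/2424 + 16224 = 39323515/2424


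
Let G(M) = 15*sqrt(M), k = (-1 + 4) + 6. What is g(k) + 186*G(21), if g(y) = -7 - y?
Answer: -16 + 2790*sqrt(21) ≈ 12769.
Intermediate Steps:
k = 9 (k = 3 + 6 = 9)
g(k) + 186*G(21) = (-7 - 1*9) + 186*(15*sqrt(21)) = (-7 - 9) + 2790*sqrt(21) = -16 + 2790*sqrt(21)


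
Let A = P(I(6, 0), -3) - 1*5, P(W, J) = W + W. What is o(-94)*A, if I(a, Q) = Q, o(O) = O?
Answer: 470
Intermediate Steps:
P(W, J) = 2*W
A = -5 (A = 2*0 - 1*5 = 0 - 5 = -5)
o(-94)*A = -94*(-5) = 470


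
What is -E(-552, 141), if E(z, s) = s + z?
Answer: 411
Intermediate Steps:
-E(-552, 141) = -(141 - 552) = -1*(-411) = 411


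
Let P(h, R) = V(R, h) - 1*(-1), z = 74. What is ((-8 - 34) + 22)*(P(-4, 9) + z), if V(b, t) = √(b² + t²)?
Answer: -1500 - 20*√97 ≈ -1697.0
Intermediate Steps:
P(h, R) = 1 + √(R² + h²) (P(h, R) = √(R² + h²) - 1*(-1) = √(R² + h²) + 1 = 1 + √(R² + h²))
((-8 - 34) + 22)*(P(-4, 9) + z) = ((-8 - 34) + 22)*((1 + √(9² + (-4)²)) + 74) = (-42 + 22)*((1 + √(81 + 16)) + 74) = -20*((1 + √97) + 74) = -20*(75 + √97) = -1500 - 20*√97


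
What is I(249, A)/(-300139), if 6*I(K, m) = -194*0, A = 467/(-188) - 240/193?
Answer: 0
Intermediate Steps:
A = -135251/36284 (A = 467*(-1/188) - 240*1/193 = -467/188 - 240/193 = -135251/36284 ≈ -3.7276)
I(K, m) = 0 (I(K, m) = (-194*0)/6 = (⅙)*0 = 0)
I(249, A)/(-300139) = 0/(-300139) = 0*(-1/300139) = 0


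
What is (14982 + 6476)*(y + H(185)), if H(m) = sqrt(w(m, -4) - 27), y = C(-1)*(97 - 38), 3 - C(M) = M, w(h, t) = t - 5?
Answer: 5064088 + 128748*I ≈ 5.0641e+6 + 1.2875e+5*I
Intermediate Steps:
w(h, t) = -5 + t
C(M) = 3 - M
y = 236 (y = (3 - 1*(-1))*(97 - 38) = (3 + 1)*59 = 4*59 = 236)
H(m) = 6*I (H(m) = sqrt((-5 - 4) - 27) = sqrt(-9 - 27) = sqrt(-36) = 6*I)
(14982 + 6476)*(y + H(185)) = (14982 + 6476)*(236 + 6*I) = 21458*(236 + 6*I) = 5064088 + 128748*I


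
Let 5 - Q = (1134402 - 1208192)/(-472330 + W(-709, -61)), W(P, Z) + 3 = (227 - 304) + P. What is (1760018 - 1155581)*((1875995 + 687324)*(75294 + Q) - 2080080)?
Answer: 55196013988065416083533/473119 ≈ 1.1666e+17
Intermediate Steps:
W(P, Z) = -80 + P (W(P, Z) = -3 + ((227 - 304) + P) = -3 + (-77 + P) = -80 + P)
Q = 2291805/473119 (Q = 5 - (1134402 - 1208192)/(-472330 + (-80 - 709)) = 5 - (-73790)/(-472330 - 789) = 5 - (-73790)/(-473119) = 5 - (-73790)*(-1)/473119 = 5 - 1*73790/473119 = 5 - 73790/473119 = 2291805/473119 ≈ 4.8440)
(1760018 - 1155581)*((1875995 + 687324)*(75294 + Q) - 2080080) = (1760018 - 1155581)*((1875995 + 687324)*(75294 + 2291805/473119) - 2080080) = 604437*(2563319*(35625313791/473119) - 2080080) = 604437*(91319043721432329/473119 - 2080080) = 604437*(91318059596062809/473119) = 55196013988065416083533/473119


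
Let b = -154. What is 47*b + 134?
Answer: -7104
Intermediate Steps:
47*b + 134 = 47*(-154) + 134 = -7238 + 134 = -7104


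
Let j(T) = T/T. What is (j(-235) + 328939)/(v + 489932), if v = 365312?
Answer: 5/13 ≈ 0.38462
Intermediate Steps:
j(T) = 1
(j(-235) + 328939)/(v + 489932) = (1 + 328939)/(365312 + 489932) = 328940/855244 = 328940*(1/855244) = 5/13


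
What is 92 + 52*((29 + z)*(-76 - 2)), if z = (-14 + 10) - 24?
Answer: -3964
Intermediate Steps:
z = -28 (z = -4 - 24 = -28)
92 + 52*((29 + z)*(-76 - 2)) = 92 + 52*((29 - 28)*(-76 - 2)) = 92 + 52*(1*(-78)) = 92 + 52*(-78) = 92 - 4056 = -3964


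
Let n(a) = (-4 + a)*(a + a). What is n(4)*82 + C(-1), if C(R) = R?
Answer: -1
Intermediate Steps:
n(a) = 2*a*(-4 + a) (n(a) = (-4 + a)*(2*a) = 2*a*(-4 + a))
n(4)*82 + C(-1) = (2*4*(-4 + 4))*82 - 1 = (2*4*0)*82 - 1 = 0*82 - 1 = 0 - 1 = -1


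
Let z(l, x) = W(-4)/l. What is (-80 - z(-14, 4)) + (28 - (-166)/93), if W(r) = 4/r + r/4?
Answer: -32783/651 ≈ -50.358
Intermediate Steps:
W(r) = 4/r + r/4 (W(r) = 4/r + r*(1/4) = 4/r + r/4)
z(l, x) = -2/l (z(l, x) = (4/(-4) + (1/4)*(-4))/l = (4*(-1/4) - 1)/l = (-1 - 1)/l = -2/l)
(-80 - z(-14, 4)) + (28 - (-166)/93) = (-80 - (-2)/(-14)) + (28 - (-166)/93) = (-80 - (-2)*(-1)/14) + (28 - (-166)/93) = (-80 - 1*1/7) + (28 - 1*(-166/93)) = (-80 - 1/7) + (28 + 166/93) = -561/7 + 2770/93 = -32783/651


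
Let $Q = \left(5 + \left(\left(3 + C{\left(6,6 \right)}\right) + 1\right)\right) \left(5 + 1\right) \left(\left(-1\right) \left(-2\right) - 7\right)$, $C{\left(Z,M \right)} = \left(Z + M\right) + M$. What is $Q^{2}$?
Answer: $656100$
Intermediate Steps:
$C{\left(Z,M \right)} = Z + 2 M$ ($C{\left(Z,M \right)} = \left(M + Z\right) + M = Z + 2 M$)
$Q = -810$ ($Q = \left(5 + \left(\left(3 + \left(6 + 2 \cdot 6\right)\right) + 1\right)\right) \left(5 + 1\right) \left(\left(-1\right) \left(-2\right) - 7\right) = \left(5 + \left(\left(3 + \left(6 + 12\right)\right) + 1\right)\right) 6 \left(2 - 7\right) = \left(5 + \left(\left(3 + 18\right) + 1\right)\right) 6 \left(-5\right) = \left(5 + \left(21 + 1\right)\right) 6 \left(-5\right) = \left(5 + 22\right) 6 \left(-5\right) = 27 \cdot 6 \left(-5\right) = 162 \left(-5\right) = -810$)
$Q^{2} = \left(-810\right)^{2} = 656100$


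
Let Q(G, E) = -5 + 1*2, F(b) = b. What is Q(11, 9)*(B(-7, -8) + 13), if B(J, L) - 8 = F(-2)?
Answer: -57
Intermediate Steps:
B(J, L) = 6 (B(J, L) = 8 - 2 = 6)
Q(G, E) = -3 (Q(G, E) = -5 + 2 = -3)
Q(11, 9)*(B(-7, -8) + 13) = -3*(6 + 13) = -3*19 = -57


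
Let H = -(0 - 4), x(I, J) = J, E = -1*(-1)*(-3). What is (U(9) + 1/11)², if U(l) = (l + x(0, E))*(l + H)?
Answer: 737881/121 ≈ 6098.2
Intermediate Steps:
E = -3 (E = 1*(-3) = -3)
H = 4 (H = -1*(-4) = 4)
U(l) = (-3 + l)*(4 + l) (U(l) = (l - 3)*(l + 4) = (-3 + l)*(4 + l))
(U(9) + 1/11)² = ((-12 + 9 + 9²) + 1/11)² = ((-12 + 9 + 81) + 1/11)² = (78 + 1/11)² = (859/11)² = 737881/121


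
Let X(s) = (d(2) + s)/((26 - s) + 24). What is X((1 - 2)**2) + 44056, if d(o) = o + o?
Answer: 2158749/49 ≈ 44056.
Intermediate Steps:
d(o) = 2*o
X(s) = (4 + s)/(50 - s) (X(s) = (2*2 + s)/((26 - s) + 24) = (4 + s)/(50 - s))
X((1 - 2)**2) + 44056 = (-4 - (1 - 2)**2)/(-50 + (1 - 2)**2) + 44056 = (-4 - 1*(-1)**2)/(-50 + (-1)**2) + 44056 = (-4 - 1*1)/(-50 + 1) + 44056 = (-4 - 1)/(-49) + 44056 = -1/49*(-5) + 44056 = 5/49 + 44056 = 2158749/49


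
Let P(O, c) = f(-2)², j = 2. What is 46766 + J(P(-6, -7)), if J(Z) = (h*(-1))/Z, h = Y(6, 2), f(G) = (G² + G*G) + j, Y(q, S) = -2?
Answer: 2338301/50 ≈ 46766.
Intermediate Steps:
f(G) = 2 + 2*G² (f(G) = (G² + G*G) + 2 = (G² + G²) + 2 = 2*G² + 2 = 2 + 2*G²)
h = -2
P(O, c) = 100 (P(O, c) = (2 + 2*(-2)²)² = (2 + 2*4)² = (2 + 8)² = 10² = 100)
J(Z) = 2/Z (J(Z) = (-2*(-1))/Z = 2/Z)
46766 + J(P(-6, -7)) = 46766 + 2/100 = 46766 + 2*(1/100) = 46766 + 1/50 = 2338301/50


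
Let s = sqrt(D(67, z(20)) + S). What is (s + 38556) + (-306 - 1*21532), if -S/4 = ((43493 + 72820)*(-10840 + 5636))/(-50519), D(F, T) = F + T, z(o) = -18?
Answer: 16718 + I*sqrt(2493675552287)/7217 ≈ 16718.0 + 218.81*I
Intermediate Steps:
S = -2421171408/50519 (S = -4*(43493 + 72820)*(-10840 + 5636)/(-50519) = -4*116313*(-5204)*(-1)/50519 = -(-2421171408)*(-1)/50519 = -4*605292852/50519 = -2421171408/50519 ≈ -47926.)
s = I*sqrt(2493675552287)/7217 (s = sqrt((67 - 18) - 2421171408/50519) = sqrt(49 - 2421171408/50519) = sqrt(-2418695977/50519) = I*sqrt(2493675552287)/7217 ≈ 218.81*I)
(s + 38556) + (-306 - 1*21532) = (I*sqrt(2493675552287)/7217 + 38556) + (-306 - 1*21532) = (38556 + I*sqrt(2493675552287)/7217) + (-306 - 21532) = (38556 + I*sqrt(2493675552287)/7217) - 21838 = 16718 + I*sqrt(2493675552287)/7217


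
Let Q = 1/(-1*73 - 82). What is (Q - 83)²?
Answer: 165533956/24025 ≈ 6890.1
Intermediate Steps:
Q = -1/155 (Q = 1/(-73 - 82) = 1/(-155) = -1/155 ≈ -0.0064516)
(Q - 83)² = (-1/155 - 83)² = (-12866/155)² = 165533956/24025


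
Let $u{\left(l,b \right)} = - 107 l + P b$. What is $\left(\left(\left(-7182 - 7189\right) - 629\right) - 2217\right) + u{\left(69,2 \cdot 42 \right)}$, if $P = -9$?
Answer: $-25356$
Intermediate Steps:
$u{\left(l,b \right)} = - 107 l - 9 b$
$\left(\left(\left(-7182 - 7189\right) - 629\right) - 2217\right) + u{\left(69,2 \cdot 42 \right)} = \left(\left(\left(-7182 - 7189\right) - 629\right) - 2217\right) - \left(7383 + 9 \cdot 2 \cdot 42\right) = \left(\left(-14371 - 629\right) - 2217\right) - 8139 = \left(-15000 - 2217\right) - 8139 = -17217 - 8139 = -25356$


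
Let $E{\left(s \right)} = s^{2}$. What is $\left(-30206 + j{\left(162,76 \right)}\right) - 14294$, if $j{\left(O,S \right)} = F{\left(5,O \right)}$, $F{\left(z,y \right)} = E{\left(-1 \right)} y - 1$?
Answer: $-44339$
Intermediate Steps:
$F{\left(z,y \right)} = -1 + y$ ($F{\left(z,y \right)} = \left(-1\right)^{2} y - 1 = 1 y - 1 = y - 1 = -1 + y$)
$j{\left(O,S \right)} = -1 + O$
$\left(-30206 + j{\left(162,76 \right)}\right) - 14294 = \left(-30206 + \left(-1 + 162\right)\right) - 14294 = \left(-30206 + 161\right) - 14294 = -30045 - 14294 = -44339$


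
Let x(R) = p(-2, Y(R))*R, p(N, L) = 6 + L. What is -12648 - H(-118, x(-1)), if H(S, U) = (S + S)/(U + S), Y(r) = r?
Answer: -1555940/123 ≈ -12650.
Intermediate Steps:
x(R) = R*(6 + R) (x(R) = (6 + R)*R = R*(6 + R))
H(S, U) = 2*S/(S + U) (H(S, U) = (2*S)/(S + U) = 2*S/(S + U))
-12648 - H(-118, x(-1)) = -12648 - 2*(-118)/(-118 - (6 - 1)) = -12648 - 2*(-118)/(-118 - 1*5) = -12648 - 2*(-118)/(-118 - 5) = -12648 - 2*(-118)/(-123) = -12648 - 2*(-118)*(-1)/123 = -12648 - 1*236/123 = -12648 - 236/123 = -1555940/123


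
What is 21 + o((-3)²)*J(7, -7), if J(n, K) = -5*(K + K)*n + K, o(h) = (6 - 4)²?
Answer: 1953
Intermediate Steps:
o(h) = 4 (o(h) = 2² = 4)
J(n, K) = K - 10*K*n (J(n, K) = -5*2*K*n + K = -10*K*n + K = K - 10*K*n)
21 + o((-3)²)*J(7, -7) = 21 + 4*(-7*(1 - 10*7)) = 21 + 4*(-7*(1 - 70)) = 21 + 4*(-7*(-69)) = 21 + 4*483 = 21 + 1932 = 1953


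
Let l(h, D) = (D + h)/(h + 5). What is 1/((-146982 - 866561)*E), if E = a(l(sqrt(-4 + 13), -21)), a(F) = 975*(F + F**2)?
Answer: -16/44469199125 ≈ -3.5980e-10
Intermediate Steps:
l(h, D) = (D + h)/(5 + h)
a(F) = 975*F + 975*F**2
E = 43875/16 (E = 975*((-21 + sqrt(-4 + 13))/(5 + sqrt(-4 + 13)))*(1 + (-21 + sqrt(-4 + 13))/(5 + sqrt(-4 + 13))) = 975*((-21 + sqrt(9))/(5 + sqrt(9)))*(1 + (-21 + sqrt(9))/(5 + sqrt(9))) = 975*((-21 + 3)/(5 + 3))*(1 + (-21 + 3)/(5 + 3)) = 975*(-18/8)*(1 - 18/8) = 975*((1/8)*(-18))*(1 + (1/8)*(-18)) = 975*(-9/4)*(1 - 9/4) = 975*(-9/4)*(-5/4) = 43875/16 ≈ 2742.2)
1/((-146982 - 866561)*E) = 1/((-146982 - 866561)*(43875/16)) = (16/43875)/(-1013543) = -1/1013543*16/43875 = -16/44469199125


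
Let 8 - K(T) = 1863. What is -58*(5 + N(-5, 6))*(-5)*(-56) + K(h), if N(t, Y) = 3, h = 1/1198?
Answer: -131775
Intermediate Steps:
h = 1/1198 ≈ 0.00083472
K(T) = -1855 (K(T) = 8 - 1*1863 = 8 - 1863 = -1855)
-58*(5 + N(-5, 6))*(-5)*(-56) + K(h) = -58*(5 + 3)*(-5)*(-56) - 1855 = -464*(-5)*(-56) - 1855 = -58*(-40)*(-56) - 1855 = 2320*(-56) - 1855 = -129920 - 1855 = -131775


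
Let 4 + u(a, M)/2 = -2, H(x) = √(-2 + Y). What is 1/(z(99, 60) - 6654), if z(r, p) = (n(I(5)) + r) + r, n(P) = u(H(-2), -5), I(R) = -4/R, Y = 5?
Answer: -1/6468 ≈ -0.00015461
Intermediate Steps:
H(x) = √3 (H(x) = √(-2 + 5) = √3)
u(a, M) = -12 (u(a, M) = -8 + 2*(-2) = -8 - 4 = -12)
n(P) = -12
z(r, p) = -12 + 2*r (z(r, p) = (-12 + r) + r = -12 + 2*r)
1/(z(99, 60) - 6654) = 1/((-12 + 2*99) - 6654) = 1/((-12 + 198) - 6654) = 1/(186 - 6654) = 1/(-6468) = -1/6468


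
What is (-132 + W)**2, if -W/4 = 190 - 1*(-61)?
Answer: 1290496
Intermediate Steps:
W = -1004 (W = -4*(190 - 1*(-61)) = -4*(190 + 61) = -4*251 = -1004)
(-132 + W)**2 = (-132 - 1004)**2 = (-1136)**2 = 1290496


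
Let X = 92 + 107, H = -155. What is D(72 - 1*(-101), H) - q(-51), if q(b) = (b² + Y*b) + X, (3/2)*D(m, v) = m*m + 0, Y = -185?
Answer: 23153/3 ≈ 7717.7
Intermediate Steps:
X = 199
D(m, v) = 2*m²/3 (D(m, v) = 2*(m*m + 0)/3 = 2*(m² + 0)/3 = 2*m²/3)
q(b) = 199 + b² - 185*b (q(b) = (b² - 185*b) + 199 = 199 + b² - 185*b)
D(72 - 1*(-101), H) - q(-51) = 2*(72 - 1*(-101))²/3 - (199 + (-51)² - 185*(-51)) = 2*(72 + 101)²/3 - (199 + 2601 + 9435) = (⅔)*173² - 1*12235 = (⅔)*29929 - 12235 = 59858/3 - 12235 = 23153/3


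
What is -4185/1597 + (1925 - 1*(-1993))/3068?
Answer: -3291267/2449798 ≈ -1.3435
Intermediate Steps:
-4185/1597 + (1925 - 1*(-1993))/3068 = -4185*1/1597 + (1925 + 1993)*(1/3068) = -4185/1597 + 3918*(1/3068) = -4185/1597 + 1959/1534 = -3291267/2449798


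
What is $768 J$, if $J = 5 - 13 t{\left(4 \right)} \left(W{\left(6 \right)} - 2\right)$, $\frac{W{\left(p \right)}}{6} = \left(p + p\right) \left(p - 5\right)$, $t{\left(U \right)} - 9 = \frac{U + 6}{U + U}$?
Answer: $-7159680$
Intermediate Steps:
$t{\left(U \right)} = 9 + \frac{6 + U}{2 U}$ ($t{\left(U \right)} = 9 + \frac{U + 6}{U + U} = 9 + \frac{6 + U}{2 U}$)
$W{\left(p \right)} = 12 p \left(-5 + p\right)$ ($W{\left(p \right)} = 6 \left(p + p\right) \left(p - 5\right) = 6 \cdot 2 p \left(-5 + p\right) = 12 p \left(-5 + p\right)$)
$J = - \frac{18645}{2}$ ($J = 5 - 13 \left(\frac{19}{2} + \frac{3}{4}\right) \left(12 \cdot 6 \left(-5 + 6\right) - 2\right) = 5 - 13 \left(\frac{19}{2} + 3 \cdot \frac{1}{4}\right) \left(12 \cdot 6 \cdot 1 - 2\right) = 5 - 13 \left(\frac{19}{2} + \frac{3}{4}\right) \left(72 - 2\right) = 5 - 13 \cdot \frac{41}{4} \cdot 70 = 5 - \frac{18655}{2} = - \frac{18645}{2} \approx -9322.5$)
$768 J = 768 \left(- \frac{18645}{2}\right) = -7159680$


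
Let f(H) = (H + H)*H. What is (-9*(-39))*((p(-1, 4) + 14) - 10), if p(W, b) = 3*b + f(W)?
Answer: 6318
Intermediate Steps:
f(H) = 2*H² (f(H) = (2*H)*H = 2*H²)
p(W, b) = 2*W² + 3*b (p(W, b) = 3*b + 2*W² = 2*W² + 3*b)
(-9*(-39))*((p(-1, 4) + 14) - 10) = (-9*(-39))*(((2*(-1)² + 3*4) + 14) - 10) = 351*(((2*1 + 12) + 14) - 10) = 351*(((2 + 12) + 14) - 10) = 351*((14 + 14) - 10) = 351*(28 - 10) = 351*18 = 6318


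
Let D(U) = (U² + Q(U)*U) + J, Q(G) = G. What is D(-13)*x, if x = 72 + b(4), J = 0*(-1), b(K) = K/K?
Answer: 24674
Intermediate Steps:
b(K) = 1
J = 0
D(U) = 2*U² (D(U) = (U² + U*U) + 0 = (U² + U²) + 0 = 2*U² + 0 = 2*U²)
x = 73 (x = 72 + 1 = 73)
D(-13)*x = (2*(-13)²)*73 = (2*169)*73 = 338*73 = 24674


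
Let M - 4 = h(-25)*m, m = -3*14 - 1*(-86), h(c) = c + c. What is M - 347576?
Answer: -349772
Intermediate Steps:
h(c) = 2*c
m = 44 (m = -42 + 86 = 44)
M = -2196 (M = 4 + (2*(-25))*44 = 4 - 50*44 = 4 - 2200 = -2196)
M - 347576 = -2196 - 347576 = -349772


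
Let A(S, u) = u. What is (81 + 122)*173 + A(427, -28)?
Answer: 35091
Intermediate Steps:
(81 + 122)*173 + A(427, -28) = (81 + 122)*173 - 28 = 203*173 - 28 = 35119 - 28 = 35091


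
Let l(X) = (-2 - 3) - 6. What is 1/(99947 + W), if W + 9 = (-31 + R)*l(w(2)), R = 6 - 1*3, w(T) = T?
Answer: 1/100246 ≈ 9.9755e-6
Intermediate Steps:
R = 3 (R = 6 - 3 = 3)
l(X) = -11 (l(X) = -5 - 6 = -11)
W = 299 (W = -9 + (-31 + 3)*(-11) = -9 - 28*(-11) = -9 + 308 = 299)
1/(99947 + W) = 1/(99947 + 299) = 1/100246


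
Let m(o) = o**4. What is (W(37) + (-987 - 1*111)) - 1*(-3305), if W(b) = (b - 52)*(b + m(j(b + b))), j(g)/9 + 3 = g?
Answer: -2500890583963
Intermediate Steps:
j(g) = -27 + 9*g
W(b) = (-52 + b)*(b + (-27 + 18*b)**4) (W(b) = (b - 52)*(b + (-27 + 9*(b + b))**4) = (-52 + b)*(b + (-27 + 9*(2*b))**4) = (-52 + b)*(b + (-27 + 18*b)**4))
(W(37) + (-987 - 1*111)) - 1*(-3305) = ((37**2 - 341172*(-3 + 2*37)**4 - 52*37 + 6561*37*(-3 + 2*37)**4) + (-987 - 1*111)) - 1*(-3305) = ((1369 - 341172*(-3 + 74)**4 - 1924 + 6561*37*(-3 + 74)**4) + (-987 - 111)) + 3305 = ((1369 - 341172*71**4 - 1924 + 6561*37*71**4) - 1098) + 3305 = ((1369 - 341172*25411681 - 1924 + 6561*37*25411681) - 1098) + 3305 = ((1369 - 8669754030132 - 1924 + 6168863444517) - 1098) + 3305 = (-2500890586170 - 1098) + 3305 = -2500890587268 + 3305 = -2500890583963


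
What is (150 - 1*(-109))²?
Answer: 67081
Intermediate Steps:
(150 - 1*(-109))² = (150 + 109)² = 259² = 67081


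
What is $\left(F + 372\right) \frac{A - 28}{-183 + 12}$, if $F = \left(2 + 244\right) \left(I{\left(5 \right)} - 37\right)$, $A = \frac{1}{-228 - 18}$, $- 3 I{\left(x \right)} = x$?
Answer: $- \frac{31482730}{21033} \approx -1496.8$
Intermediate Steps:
$I{\left(x \right)} = - \frac{x}{3}$
$A = - \frac{1}{246}$ ($A = \frac{1}{-228 - 18} = \frac{1}{-246} = - \frac{1}{246} \approx -0.004065$)
$F = -9512$ ($F = \left(2 + 244\right) \left(\left(- \frac{1}{3}\right) 5 - 37\right) = 246 \left(- \frac{5}{3} - 37\right) = 246 \left(- \frac{116}{3}\right) = -9512$)
$\left(F + 372\right) \frac{A - 28}{-183 + 12} = \left(-9512 + 372\right) \frac{- \frac{1}{246} - 28}{-183 + 12} = - 9140 \left(- \frac{6889}{246 \left(-171\right)}\right) = - 9140 \left(\left(- \frac{6889}{246}\right) \left(- \frac{1}{171}\right)\right) = \left(-9140\right) \frac{6889}{42066} = - \frac{31482730}{21033}$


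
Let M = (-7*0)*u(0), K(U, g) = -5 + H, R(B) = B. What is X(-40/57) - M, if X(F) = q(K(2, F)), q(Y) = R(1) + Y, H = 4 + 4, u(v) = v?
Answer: 4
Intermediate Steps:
H = 8
K(U, g) = 3 (K(U, g) = -5 + 8 = 3)
q(Y) = 1 + Y
X(F) = 4 (X(F) = 1 + 3 = 4)
M = 0 (M = -7*0*0 = 0*0 = 0)
X(-40/57) - M = 4 - 1*0 = 4 + 0 = 4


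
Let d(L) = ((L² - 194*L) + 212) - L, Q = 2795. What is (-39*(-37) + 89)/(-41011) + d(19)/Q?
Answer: -132728392/114625745 ≈ -1.1579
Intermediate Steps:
d(L) = 212 + L² - 195*L (d(L) = (212 + L² - 194*L) - L = 212 + L² - 195*L)
(-39*(-37) + 89)/(-41011) + d(19)/Q = (-39*(-37) + 89)/(-41011) + (212 + 19² - 195*19)/2795 = (1443 + 89)*(-1/41011) + (212 + 361 - 3705)*(1/2795) = 1532*(-1/41011) - 3132*1/2795 = -1532/41011 - 3132/2795 = -132728392/114625745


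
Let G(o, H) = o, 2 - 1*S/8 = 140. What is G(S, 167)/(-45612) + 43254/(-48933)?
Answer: -17767402/20666037 ≈ -0.85974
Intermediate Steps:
S = -1104 (S = 16 - 8*140 = 16 - 1120 = -1104)
G(S, 167)/(-45612) + 43254/(-48933) = -1104/(-45612) + 43254/(-48933) = -1104*(-1/45612) + 43254*(-1/48933) = 92/3801 - 4806/5437 = -17767402/20666037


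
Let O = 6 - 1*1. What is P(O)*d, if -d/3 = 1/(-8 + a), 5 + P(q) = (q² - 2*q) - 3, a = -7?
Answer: 7/5 ≈ 1.4000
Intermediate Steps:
O = 5 (O = 6 - 1 = 5)
P(q) = -8 + q² - 2*q (P(q) = -5 + ((q² - 2*q) - 3) = -5 + (-3 + q² - 2*q) = -8 + q² - 2*q)
d = ⅕ (d = -3/(-8 - 7) = -3/(-15) = -3*(-1/15) = ⅕ ≈ 0.20000)
P(O)*d = (-8 + 5² - 2*5)*(⅕) = (-8 + 25 - 10)*(⅕) = 7*(⅕) = 7/5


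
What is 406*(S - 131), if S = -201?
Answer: -134792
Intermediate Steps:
406*(S - 131) = 406*(-201 - 131) = 406*(-332) = -134792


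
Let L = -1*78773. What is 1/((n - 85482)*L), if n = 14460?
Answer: 1/5594616006 ≈ 1.7874e-10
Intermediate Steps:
L = -78773
1/((n - 85482)*L) = 1/((14460 - 85482)*(-78773)) = -1/78773/(-71022) = -1/71022*(-1/78773) = 1/5594616006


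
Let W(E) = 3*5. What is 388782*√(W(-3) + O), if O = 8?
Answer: 388782*√23 ≈ 1.8645e+6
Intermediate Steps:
W(E) = 15
388782*√(W(-3) + O) = 388782*√(15 + 8) = 388782*√23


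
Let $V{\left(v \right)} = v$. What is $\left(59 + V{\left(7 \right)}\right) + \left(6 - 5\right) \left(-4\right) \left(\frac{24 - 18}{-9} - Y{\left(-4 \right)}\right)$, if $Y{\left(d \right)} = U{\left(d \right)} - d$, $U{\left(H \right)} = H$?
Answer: $\frac{206}{3} \approx 68.667$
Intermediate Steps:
$Y{\left(d \right)} = 0$ ($Y{\left(d \right)} = d - d = 0$)
$\left(59 + V{\left(7 \right)}\right) + \left(6 - 5\right) \left(-4\right) \left(\frac{24 - 18}{-9} - Y{\left(-4 \right)}\right) = \left(59 + 7\right) + \left(6 - 5\right) \left(-4\right) \left(\frac{24 - 18}{-9} - 0\right) = 66 + 1 \left(-4\right) \left(\left(24 - 18\right) \left(- \frac{1}{9}\right) + 0\right) = 66 - 4 \left(6 \left(- \frac{1}{9}\right) + 0\right) = 66 - 4 \left(- \frac{2}{3} + 0\right) = 66 - - \frac{8}{3} = 66 + \frac{8}{3} = \frac{206}{3}$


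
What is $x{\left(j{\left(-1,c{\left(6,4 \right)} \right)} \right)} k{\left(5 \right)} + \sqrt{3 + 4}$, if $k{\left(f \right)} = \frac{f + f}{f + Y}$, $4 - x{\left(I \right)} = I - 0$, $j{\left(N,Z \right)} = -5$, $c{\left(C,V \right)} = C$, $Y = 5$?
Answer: $9 + \sqrt{7} \approx 11.646$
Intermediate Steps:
$x{\left(I \right)} = 4 - I$ ($x{\left(I \right)} = 4 - \left(I - 0\right) = 4 - \left(I + 0\right) = 4 - I$)
$k{\left(f \right)} = \frac{2 f}{5 + f}$ ($k{\left(f \right)} = \frac{f + f}{f + 5} = \frac{2 f}{5 + f}$)
$x{\left(j{\left(-1,c{\left(6,4 \right)} \right)} \right)} k{\left(5 \right)} + \sqrt{3 + 4} = \left(4 - -5\right) 2 \cdot 5 \frac{1}{5 + 5} + \sqrt{3 + 4} = \left(4 + 5\right) 2 \cdot 5 \cdot \frac{1}{10} + \sqrt{7} = 9 \cdot 2 \cdot 5 \cdot \frac{1}{10} + \sqrt{7} = 9 \cdot 1 + \sqrt{7} = 9 + \sqrt{7}$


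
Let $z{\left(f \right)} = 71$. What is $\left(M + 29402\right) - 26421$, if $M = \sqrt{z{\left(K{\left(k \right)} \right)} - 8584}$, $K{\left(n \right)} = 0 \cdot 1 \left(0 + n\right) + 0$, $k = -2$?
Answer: $2981 + i \sqrt{8513} \approx 2981.0 + 92.266 i$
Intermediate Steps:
$K{\left(n \right)} = 0$ ($K{\left(n \right)} = 0 \cdot 1 n + 0 = 0 n + 0 = 0 + 0 = 0$)
$M = i \sqrt{8513}$ ($M = \sqrt{71 - 8584} = \sqrt{-8513} = i \sqrt{8513} \approx 92.266 i$)
$\left(M + 29402\right) - 26421 = \left(i \sqrt{8513} + 29402\right) - 26421 = \left(29402 + i \sqrt{8513}\right) - 26421 = 2981 + i \sqrt{8513}$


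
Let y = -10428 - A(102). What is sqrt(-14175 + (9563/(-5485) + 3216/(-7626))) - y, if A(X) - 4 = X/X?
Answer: 10433 + I*sqrt(689023072527679230)/6971435 ≈ 10433.0 + 119.07*I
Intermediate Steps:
A(X) = 5 (A(X) = 4 + X/X = 4 + 1 = 5)
y = -10433 (y = -10428 - 1*5 = -10428 - 5 = -10433)
sqrt(-14175 + (9563/(-5485) + 3216/(-7626))) - y = sqrt(-14175 + (9563/(-5485) + 3216/(-7626))) - 1*(-10433) = sqrt(-14175 + (9563*(-1/5485) + 3216*(-1/7626))) + 10433 = sqrt(-14175 + (-9563/5485 - 536/1271)) + 10433 = sqrt(-14175 - 15094533/6971435) + 10433 = sqrt(-98835185658/6971435) + 10433 = I*sqrt(689023072527679230)/6971435 + 10433 = 10433 + I*sqrt(689023072527679230)/6971435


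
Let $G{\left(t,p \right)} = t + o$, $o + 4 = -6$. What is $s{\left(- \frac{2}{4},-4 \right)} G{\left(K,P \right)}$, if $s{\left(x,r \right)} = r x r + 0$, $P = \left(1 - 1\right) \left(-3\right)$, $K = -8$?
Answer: $144$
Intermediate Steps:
$o = -10$ ($o = -4 - 6 = -10$)
$P = 0$ ($P = 0 \left(-3\right) = 0$)
$s{\left(x,r \right)} = x r^{2}$ ($s{\left(x,r \right)} = x r^{2} + 0 = x r^{2}$)
$G{\left(t,p \right)} = -10 + t$ ($G{\left(t,p \right)} = t - 10 = -10 + t$)
$s{\left(- \frac{2}{4},-4 \right)} G{\left(K,P \right)} = - \frac{2}{4} \left(-4\right)^{2} \left(-10 - 8\right) = \left(-2\right) \frac{1}{4} \cdot 16 \left(-18\right) = \left(- \frac{1}{2}\right) 16 \left(-18\right) = \left(-8\right) \left(-18\right) = 144$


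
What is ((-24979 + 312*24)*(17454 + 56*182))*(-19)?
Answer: 9187567534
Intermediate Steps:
((-24979 + 312*24)*(17454 + 56*182))*(-19) = ((-24979 + 7488)*(17454 + 10192))*(-19) = -17491*27646*(-19) = -483556186*(-19) = 9187567534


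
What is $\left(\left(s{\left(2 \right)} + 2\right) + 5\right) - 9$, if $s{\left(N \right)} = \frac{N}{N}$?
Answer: $-1$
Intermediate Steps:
$s{\left(N \right)} = 1$
$\left(\left(s{\left(2 \right)} + 2\right) + 5\right) - 9 = \left(\left(1 + 2\right) + 5\right) - 9 = \left(3 + 5\right) - 9 = 8 - 9 = -1$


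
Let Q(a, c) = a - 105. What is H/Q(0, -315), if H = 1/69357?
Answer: -1/7282485 ≈ -1.3732e-7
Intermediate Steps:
Q(a, c) = -105 + a
H = 1/69357 ≈ 1.4418e-5
H/Q(0, -315) = 1/(69357*(-105 + 0)) = (1/69357)/(-105) = (1/69357)*(-1/105) = -1/7282485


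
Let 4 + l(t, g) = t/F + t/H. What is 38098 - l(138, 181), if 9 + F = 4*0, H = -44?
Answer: 2515951/66 ≈ 38121.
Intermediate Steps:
F = -9 (F = -9 + 4*0 = -9 + 0 = -9)
l(t, g) = -4 - 53*t/396 (l(t, g) = -4 + (t/(-9) + t/(-44)) = -4 + (t*(-⅑) + t*(-1/44)) = -4 + (-t/9 - t/44) = -4 - 53*t/396)
38098 - l(138, 181) = 38098 - (-4 - 53/396*138) = 38098 - (-4 - 1219/66) = 38098 - 1*(-1483/66) = 38098 + 1483/66 = 2515951/66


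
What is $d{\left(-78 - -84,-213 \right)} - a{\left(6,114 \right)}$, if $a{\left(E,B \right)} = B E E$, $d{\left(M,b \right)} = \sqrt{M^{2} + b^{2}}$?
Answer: $-4104 + 3 \sqrt{5045} \approx -3890.9$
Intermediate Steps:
$a{\left(E,B \right)} = B E^{2}$
$d{\left(-78 - -84,-213 \right)} - a{\left(6,114 \right)} = \sqrt{\left(-78 - -84\right)^{2} + \left(-213\right)^{2}} - 114 \cdot 6^{2} = \sqrt{\left(-78 + 84\right)^{2} + 45369} - 114 \cdot 36 = \sqrt{6^{2} + 45369} - 4104 = \sqrt{36 + 45369} - 4104 = \sqrt{45405} - 4104 = 3 \sqrt{5045} - 4104 = -4104 + 3 \sqrt{5045}$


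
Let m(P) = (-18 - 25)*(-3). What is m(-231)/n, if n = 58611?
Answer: 43/19537 ≈ 0.0022010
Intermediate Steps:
m(P) = 129 (m(P) = -43*(-3) = 129)
m(-231)/n = 129/58611 = 129*(1/58611) = 43/19537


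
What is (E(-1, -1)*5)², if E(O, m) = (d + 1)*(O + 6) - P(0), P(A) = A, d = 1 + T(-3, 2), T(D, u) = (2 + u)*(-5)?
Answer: 202500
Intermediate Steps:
T(D, u) = -10 - 5*u
d = -19 (d = 1 + (-10 - 5*2) = 1 + (-10 - 10) = 1 - 20 = -19)
E(O, m) = -108 - 18*O (E(O, m) = (-19 + 1)*(O + 6) - 1*0 = -18*(6 + O) + 0 = (-108 - 18*O) + 0 = -108 - 18*O)
(E(-1, -1)*5)² = ((-108 - 18*(-1))*5)² = ((-108 + 18)*5)² = (-90*5)² = (-450)² = 202500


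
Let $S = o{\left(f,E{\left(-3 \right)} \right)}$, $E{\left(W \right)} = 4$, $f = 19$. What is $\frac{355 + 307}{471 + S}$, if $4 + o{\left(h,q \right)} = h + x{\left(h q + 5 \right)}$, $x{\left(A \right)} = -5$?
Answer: $\frac{662}{481} \approx 1.3763$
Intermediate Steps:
$o{\left(h,q \right)} = -9 + h$ ($o{\left(h,q \right)} = -4 + \left(h - 5\right) = -4 + \left(-5 + h\right) = -9 + h$)
$S = 10$ ($S = -9 + 19 = 10$)
$\frac{355 + 307}{471 + S} = \frac{355 + 307}{471 + 10} = \frac{662}{481}$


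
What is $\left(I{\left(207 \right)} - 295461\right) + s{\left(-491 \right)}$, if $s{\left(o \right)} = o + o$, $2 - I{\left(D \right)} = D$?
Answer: $-296648$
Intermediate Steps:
$I{\left(D \right)} = 2 - D$
$s{\left(o \right)} = 2 o$
$\left(I{\left(207 \right)} - 295461\right) + s{\left(-491 \right)} = \left(\left(2 - 207\right) - 295461\right) + 2 \left(-491\right) = \left(\left(2 - 207\right) - 295461\right) - 982 = \left(-205 - 295461\right) - 982 = -295666 - 982 = -296648$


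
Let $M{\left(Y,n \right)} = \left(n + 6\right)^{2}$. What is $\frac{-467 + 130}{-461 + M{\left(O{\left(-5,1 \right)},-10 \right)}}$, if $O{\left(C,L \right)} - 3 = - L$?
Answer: $\frac{337}{445} \approx 0.7573$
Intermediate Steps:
$O{\left(C,L \right)} = 3 - L$
$M{\left(Y,n \right)} = \left(6 + n\right)^{2}$
$\frac{-467 + 130}{-461 + M{\left(O{\left(-5,1 \right)},-10 \right)}} = \frac{-467 + 130}{-461 + \left(6 - 10\right)^{2}} = - \frac{337}{-461 + \left(-4\right)^{2}} = - \frac{337}{-461 + 16} = - \frac{337}{-445} = \left(-337\right) \left(- \frac{1}{445}\right) = \frac{337}{445}$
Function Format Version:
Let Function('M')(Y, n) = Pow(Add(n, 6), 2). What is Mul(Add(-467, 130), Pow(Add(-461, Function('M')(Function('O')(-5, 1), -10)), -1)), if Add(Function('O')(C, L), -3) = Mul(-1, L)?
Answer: Rational(337, 445) ≈ 0.75730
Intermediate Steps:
Function('O')(C, L) = Add(3, Mul(-1, L))
Function('M')(Y, n) = Pow(Add(6, n), 2)
Mul(Add(-467, 130), Pow(Add(-461, Function('M')(Function('O')(-5, 1), -10)), -1)) = Mul(Add(-467, 130), Pow(Add(-461, Pow(Add(6, -10), 2)), -1)) = Mul(-337, Pow(Add(-461, Pow(-4, 2)), -1)) = Mul(-337, Pow(Add(-461, 16), -1)) = Mul(-337, Pow(-445, -1)) = Mul(-337, Rational(-1, 445)) = Rational(337, 445)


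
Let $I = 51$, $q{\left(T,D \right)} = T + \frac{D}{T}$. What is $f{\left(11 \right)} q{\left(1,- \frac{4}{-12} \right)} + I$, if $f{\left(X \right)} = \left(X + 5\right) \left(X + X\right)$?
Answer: $\frac{1561}{3} \approx 520.33$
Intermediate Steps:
$f{\left(X \right)} = 2 X \left(5 + X\right)$ ($f{\left(X \right)} = \left(5 + X\right) 2 X = 2 X \left(5 + X\right)$)
$f{\left(11 \right)} q{\left(1,- \frac{4}{-12} \right)} + I = 2 \cdot 11 \left(5 + 11\right) \left(1 + \frac{\left(-4\right) \frac{1}{-12}}{1}\right) + 51 = 2 \cdot 11 \cdot 16 \left(1 + \left(-4\right) \left(- \frac{1}{12}\right) 1\right) + 51 = 352 \left(1 + \frac{1}{3} \cdot 1\right) + 51 = 352 \left(1 + \frac{1}{3}\right) + 51 = 352 \cdot \frac{4}{3} + 51 = \frac{1408}{3} + 51 = \frac{1561}{3}$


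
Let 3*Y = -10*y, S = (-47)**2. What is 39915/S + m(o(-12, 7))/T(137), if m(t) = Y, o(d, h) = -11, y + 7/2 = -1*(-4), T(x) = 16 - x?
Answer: 14500190/801867 ≈ 18.083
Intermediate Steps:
S = 2209
y = 1/2 (y = -7/2 - 1*(-4) = -7/2 + 4 = 1/2 ≈ 0.50000)
Y = -5/3 (Y = (-10*1/2)/3 = (1/3)*(-5) = -5/3 ≈ -1.6667)
m(t) = -5/3
39915/S + m(o(-12, 7))/T(137) = 39915/2209 - 5/(3*(16 - 1*137)) = 39915*(1/2209) - 5/(3*(16 - 137)) = 39915/2209 - 5/3/(-121) = 39915/2209 - 5/3*(-1/121) = 39915/2209 + 5/363 = 14500190/801867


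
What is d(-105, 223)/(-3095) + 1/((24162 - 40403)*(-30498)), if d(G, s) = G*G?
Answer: -1092176229071/306601853142 ≈ -3.5622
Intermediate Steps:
d(G, s) = G**2
d(-105, 223)/(-3095) + 1/((24162 - 40403)*(-30498)) = (-105)**2/(-3095) + 1/((24162 - 40403)*(-30498)) = 11025*(-1/3095) - 1/30498/(-16241) = -2205/619 - 1/16241*(-1/30498) = -2205/619 + 1/495318018 = -1092176229071/306601853142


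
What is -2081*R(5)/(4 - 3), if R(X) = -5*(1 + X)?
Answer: 62430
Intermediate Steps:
R(X) = -5 - 5*X
-2081*R(5)/(4 - 3) = -2081*(-5 - 5*5)/(4 - 3) = -2081*(-5 - 25)/1 = -(-62430) = -2081*(-30) = 62430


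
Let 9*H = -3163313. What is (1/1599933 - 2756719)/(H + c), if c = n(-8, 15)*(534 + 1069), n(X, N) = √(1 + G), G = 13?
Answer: 3219692265141619278/410388360908267761 + 14684130311859162*√14/410388360908267761 ≈ 7.9794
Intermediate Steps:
H = -3163313/9 (H = (⅑)*(-3163313) = -3163313/9 ≈ -3.5148e+5)
n(X, N) = √14 (n(X, N) = √(1 + 13) = √14)
c = 1603*√14 (c = √14*(534 + 1069) = √14*1603 = 1603*√14 ≈ 5997.9)
(1/1599933 - 2756719)/(H + c) = (1/1599933 - 2756719)/(-3163313/9 + 1603*√14) = -4410565699826/(1599933*(-3163313/9 + 1603*√14))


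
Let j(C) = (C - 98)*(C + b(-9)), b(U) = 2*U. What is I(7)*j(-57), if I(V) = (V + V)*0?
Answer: 0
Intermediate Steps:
I(V) = 0 (I(V) = (2*V)*0 = 0)
j(C) = (-98 + C)*(-18 + C) (j(C) = (C - 98)*(C + 2*(-9)) = (-98 + C)*(C - 18) = (-98 + C)*(-18 + C))
I(7)*j(-57) = 0*(1764 + (-57)² - 116*(-57)) = 0*(1764 + 3249 + 6612) = 0*11625 = 0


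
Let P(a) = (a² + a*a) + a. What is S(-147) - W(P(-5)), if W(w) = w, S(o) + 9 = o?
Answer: -201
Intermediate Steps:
P(a) = a + 2*a² (P(a) = (a² + a²) + a = 2*a² + a = a + 2*a²)
S(o) = -9 + o
S(-147) - W(P(-5)) = (-9 - 147) - (-5)*(1 + 2*(-5)) = -156 - (-5)*(1 - 10) = -156 - (-5)*(-9) = -156 - 1*45 = -156 - 45 = -201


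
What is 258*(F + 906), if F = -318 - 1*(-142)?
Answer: 188340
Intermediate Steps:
F = -176 (F = -318 + 142 = -176)
258*(F + 906) = 258*(-176 + 906) = 258*730 = 188340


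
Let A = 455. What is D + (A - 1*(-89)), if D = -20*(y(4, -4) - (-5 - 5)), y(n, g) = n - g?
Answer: 184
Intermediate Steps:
D = -360 (D = -20*((4 - 1*(-4)) - (-5 - 5)) = -20*((4 + 4) - 1*(-10)) = -20*(8 + 10) = -20*18 = -360)
D + (A - 1*(-89)) = -360 + (455 - 1*(-89)) = -360 + (455 + 89) = -360 + 544 = 184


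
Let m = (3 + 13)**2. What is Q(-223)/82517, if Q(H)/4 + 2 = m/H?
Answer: -2808/18401291 ≈ -0.00015260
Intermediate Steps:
m = 256 (m = 16**2 = 256)
Q(H) = -8 + 1024/H (Q(H) = -8 + 4*(256/H) = -8 + 1024/H)
Q(-223)/82517 = (-8 + 1024/(-223))/82517 = (-8 + 1024*(-1/223))*(1/82517) = (-8 - 1024/223)*(1/82517) = -2808/223*1/82517 = -2808/18401291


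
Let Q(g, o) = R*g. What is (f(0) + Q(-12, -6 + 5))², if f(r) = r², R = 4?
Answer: 2304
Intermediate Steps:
Q(g, o) = 4*g
(f(0) + Q(-12, -6 + 5))² = (0² + 4*(-12))² = (0 - 48)² = (-48)² = 2304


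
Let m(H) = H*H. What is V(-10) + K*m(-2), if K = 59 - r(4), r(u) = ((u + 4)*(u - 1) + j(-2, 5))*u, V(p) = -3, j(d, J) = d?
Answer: -119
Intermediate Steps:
r(u) = u*(-2 + (-1 + u)*(4 + u)) (r(u) = ((u + 4)*(u - 1) - 2)*u = ((4 + u)*(-1 + u) - 2)*u = ((-1 + u)*(4 + u) - 2)*u = (-2 + (-1 + u)*(4 + u))*u = u*(-2 + (-1 + u)*(4 + u)))
m(H) = H²
K = -29 (K = 59 - 4*(-6 + 4² + 3*4) = 59 - 4*(-6 + 16 + 12) = 59 - 4*22 = 59 - 1*88 = 59 - 88 = -29)
V(-10) + K*m(-2) = -3 - 29*(-2)² = -3 - 29*4 = -3 - 116 = -119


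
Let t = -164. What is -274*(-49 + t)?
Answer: 58362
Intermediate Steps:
-274*(-49 + t) = -274*(-49 - 164) = -274*(-213) = 58362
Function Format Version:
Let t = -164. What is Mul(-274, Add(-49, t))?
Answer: 58362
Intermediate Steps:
Mul(-274, Add(-49, t)) = Mul(-274, Add(-49, -164)) = Mul(-274, -213) = 58362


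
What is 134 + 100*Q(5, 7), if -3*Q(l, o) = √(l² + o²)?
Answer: 134 - 100*√74/3 ≈ -152.74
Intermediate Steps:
Q(l, o) = -√(l² + o²)/3
134 + 100*Q(5, 7) = 134 + 100*(-√(5² + 7²)/3) = 134 + 100*(-√(25 + 49)/3) = 134 + 100*(-√74/3) = 134 - 100*√74/3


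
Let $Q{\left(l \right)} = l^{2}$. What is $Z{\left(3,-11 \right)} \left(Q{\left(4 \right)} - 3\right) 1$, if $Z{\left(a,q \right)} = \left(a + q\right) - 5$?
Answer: $-169$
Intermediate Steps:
$Z{\left(a,q \right)} = -5 + a + q$
$Z{\left(3,-11 \right)} \left(Q{\left(4 \right)} - 3\right) 1 = \left(-5 + 3 - 11\right) \left(4^{2} - 3\right) 1 = - 13 \left(16 - 3\right) 1 = - 13 \cdot 13 \cdot 1 = \left(-13\right) 13 = -169$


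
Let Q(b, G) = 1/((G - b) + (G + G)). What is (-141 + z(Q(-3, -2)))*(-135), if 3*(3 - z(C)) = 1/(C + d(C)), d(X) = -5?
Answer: 297945/16 ≈ 18622.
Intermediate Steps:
Q(b, G) = 1/(-b + 3*G) (Q(b, G) = 1/((G - b) + 2*G) = 1/(-b + 3*G))
z(C) = 3 - 1/(3*(-5 + C)) (z(C) = 3 - 1/(3*(C - 5)) = 3 - 1/(3*(-5 + C)))
(-141 + z(Q(-3, -2)))*(-135) = (-141 + (-46 + 9/(-1*(-3) + 3*(-2)))/(3*(-5 + 1/(-1*(-3) + 3*(-2)))))*(-135) = (-141 + (-46 + 9/(3 - 6))/(3*(-5 + 1/(3 - 6))))*(-135) = (-141 + (-46 + 9/(-3))/(3*(-5 + 1/(-3))))*(-135) = (-141 + (-46 + 9*(-1/3))/(3*(-5 - 1/3)))*(-135) = (-141 + (-46 - 3)/(3*(-16/3)))*(-135) = (-141 + (1/3)*(-3/16)*(-49))*(-135) = (-141 + 49/16)*(-135) = -2207/16*(-135) = 297945/16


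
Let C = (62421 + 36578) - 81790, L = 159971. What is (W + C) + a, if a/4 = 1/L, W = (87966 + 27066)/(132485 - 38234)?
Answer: 86495279534255/5025808907 ≈ 17210.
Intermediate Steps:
W = 38344/31417 (W = 115032/94251 = 115032*(1/94251) = 38344/31417 ≈ 1.2205)
a = 4/159971 ≈ 2.5005e-5
C = 17209 (C = 98999 - 81790 = 17209)
(W + C) + a = (38344/31417 + 17209) + 4/159971 = 540693497/31417 + 4/159971 = 86495279534255/5025808907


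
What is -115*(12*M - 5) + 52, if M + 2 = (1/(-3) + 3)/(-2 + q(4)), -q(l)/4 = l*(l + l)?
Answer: 44399/13 ≈ 3415.3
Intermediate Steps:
q(l) = -8*l² (q(l) = -4*l*(l + l) = -4*l*2*l = -8*l²)
M = -394/195 (M = -2 + (1/(-3) + 3)/(-2 - 8*4²) = -2 + (-⅓ + 3)/(-2 - 8*16) = -2 + 8/(3*(-2 - 128)) = -2 + (8/3)/(-130) = -2 + (8/3)*(-1/130) = -2 - 4/195 = -394/195 ≈ -2.0205)
-115*(12*M - 5) + 52 = -115*(12*(-394/195) - 5) + 52 = -115*(-1576/65 - 5) + 52 = -115*(-1901/65) + 52 = 43723/13 + 52 = 44399/13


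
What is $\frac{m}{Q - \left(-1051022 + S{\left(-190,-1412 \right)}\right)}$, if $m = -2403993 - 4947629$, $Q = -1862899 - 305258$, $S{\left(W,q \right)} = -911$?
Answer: $\frac{3675811}{558112} \approx 6.5862$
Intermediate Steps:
$Q = -2168157$ ($Q = -1862899 - 305258 = -2168157$)
$m = -7351622$ ($m = -2403993 - 4947629 = -7351622$)
$\frac{m}{Q - \left(-1051022 + S{\left(-190,-1412 \right)}\right)} = - \frac{7351622}{-2168157 - \left(-1051022 - 911\right)} = - \frac{7351622}{-2168157 - -1051933} = - \frac{7351622}{-2168157 + 1051933} = - \frac{7351622}{-1116224} = \left(-7351622\right) \left(- \frac{1}{1116224}\right) = \frac{3675811}{558112}$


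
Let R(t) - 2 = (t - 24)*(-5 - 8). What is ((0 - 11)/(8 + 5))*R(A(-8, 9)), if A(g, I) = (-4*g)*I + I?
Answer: 39017/13 ≈ 3001.3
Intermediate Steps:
A(g, I) = I - 4*I*g (A(g, I) = -4*I*g + I = I - 4*I*g)
R(t) = 314 - 13*t (R(t) = 2 + (t - 24)*(-5 - 8) = 2 + (-24 + t)*(-13) = 2 + (312 - 13*t) = 314 - 13*t)
((0 - 11)/(8 + 5))*R(A(-8, 9)) = ((0 - 11)/(8 + 5))*(314 - 117*(1 - 4*(-8))) = (-11/13)*(314 - 117*(1 + 32)) = (-11*1/13)*(314 - 117*33) = -11*(314 - 13*297)/13 = -11*(314 - 3861)/13 = -11/13*(-3547) = 39017/13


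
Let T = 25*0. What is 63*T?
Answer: 0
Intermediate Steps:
T = 0
63*T = 63*0 = 0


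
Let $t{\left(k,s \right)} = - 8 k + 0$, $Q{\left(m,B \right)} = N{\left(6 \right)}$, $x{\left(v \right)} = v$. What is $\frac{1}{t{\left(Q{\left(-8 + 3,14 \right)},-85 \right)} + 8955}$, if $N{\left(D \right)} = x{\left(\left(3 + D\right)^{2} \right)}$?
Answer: $\frac{1}{8307} \approx 0.00012038$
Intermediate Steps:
$N{\left(D \right)} = \left(3 + D\right)^{2}$
$Q{\left(m,B \right)} = 81$ ($Q{\left(m,B \right)} = \left(3 + 6\right)^{2} = 9^{2} = 81$)
$t{\left(k,s \right)} = - 8 k$
$\frac{1}{t{\left(Q{\left(-8 + 3,14 \right)},-85 \right)} + 8955} = \frac{1}{\left(-8\right) 81 + 8955} = \frac{1}{-648 + 8955} = \frac{1}{8307}$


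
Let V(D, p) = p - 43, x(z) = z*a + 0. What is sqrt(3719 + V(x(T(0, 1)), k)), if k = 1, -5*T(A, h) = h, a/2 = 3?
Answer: sqrt(3677) ≈ 60.638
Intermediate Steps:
a = 6 (a = 2*3 = 6)
T(A, h) = -h/5
x(z) = 6*z (x(z) = z*6 + 0 = 6*z + 0 = 6*z)
V(D, p) = -43 + p
sqrt(3719 + V(x(T(0, 1)), k)) = sqrt(3719 + (-43 + 1)) = sqrt(3719 - 42) = sqrt(3677)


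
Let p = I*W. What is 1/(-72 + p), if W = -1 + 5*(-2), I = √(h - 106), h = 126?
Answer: -18/691 + 11*√5/1382 ≈ -0.0082513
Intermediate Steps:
I = 2*√5 (I = √(126 - 106) = √20 = 2*√5 ≈ 4.4721)
W = -11 (W = -1 - 10 = -11)
p = -22*√5 (p = (2*√5)*(-11) = -22*√5 ≈ -49.193)
1/(-72 + p) = 1/(-72 - 22*√5)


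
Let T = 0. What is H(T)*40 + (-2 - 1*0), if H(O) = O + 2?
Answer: 78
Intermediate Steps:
H(O) = 2 + O
H(T)*40 + (-2 - 1*0) = (2 + 0)*40 + (-2 - 1*0) = 2*40 + (-2 + 0) = 80 - 2 = 78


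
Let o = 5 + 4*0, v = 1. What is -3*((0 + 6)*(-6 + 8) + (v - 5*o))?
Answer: 36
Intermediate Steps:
o = 5 (o = 5 + 0 = 5)
-3*((0 + 6)*(-6 + 8) + (v - 5*o)) = -3*((0 + 6)*(-6 + 8) + (1 - 5*5)) = -3*(6*2 + (1 - 25)) = -3*(12 - 24) = -3*(-12) = 36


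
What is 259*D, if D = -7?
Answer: -1813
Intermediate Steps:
259*D = 259*(-7) = -1813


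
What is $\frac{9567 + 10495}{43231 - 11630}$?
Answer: $\frac{20062}{31601} \approx 0.63485$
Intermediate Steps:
$\frac{9567 + 10495}{43231 - 11630} = \frac{20062}{43231 - 11630} = \frac{20062}{31601}$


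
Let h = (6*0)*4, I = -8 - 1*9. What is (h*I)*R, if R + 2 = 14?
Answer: 0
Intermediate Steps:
I = -17 (I = -8 - 9 = -17)
R = 12 (R = -2 + 14 = 12)
h = 0 (h = 0*4 = 0)
(h*I)*R = (0*(-17))*12 = 0*12 = 0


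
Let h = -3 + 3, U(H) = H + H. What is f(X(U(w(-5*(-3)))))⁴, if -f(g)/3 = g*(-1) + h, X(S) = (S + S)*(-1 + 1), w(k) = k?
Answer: 0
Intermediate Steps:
U(H) = 2*H
h = 0
X(S) = 0 (X(S) = (2*S)*0 = 0)
f(g) = 3*g (f(g) = -3*(g*(-1) + 0) = -3*(-g + 0) = -(-3)*g = 3*g)
f(X(U(w(-5*(-3)))))⁴ = (3*0)⁴ = 0⁴ = 0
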